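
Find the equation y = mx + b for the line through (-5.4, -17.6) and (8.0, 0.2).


m = (17.8)/(13.4) = 1.3284
b = y1 - m*x1 = -17.6 - (17.8*(-5.4))/(13.4) = -17.6 + 7.1731 = -10.4269

y = 1.3284x - 10.4269


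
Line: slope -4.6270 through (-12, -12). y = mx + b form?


y + 12 = -4.6270(x + 12)
y = -4.6270x - 12 + 4.6270*(-12)
y = -4.6270x - 67.5240

y = -4.6270x - 67.5240


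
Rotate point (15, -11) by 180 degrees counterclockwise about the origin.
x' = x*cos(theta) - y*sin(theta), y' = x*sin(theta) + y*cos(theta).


cos(180) = -1, sin(180) = 0
x' = 15*(-1) + 11*0 = -15
y' = 15*0 - 11*(-1) = 11

(-15, 11)


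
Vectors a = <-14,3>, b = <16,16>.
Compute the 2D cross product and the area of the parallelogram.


cross = -14*16 - 3*16 = -224 - 48 = -272
Parallelogram area = |-272| = 272

cross = -272, parallelogram area = 272


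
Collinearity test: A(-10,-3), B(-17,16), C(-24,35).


-10*(16-35) - 17*(35+ 3) - 24*(-3-16)
= 190 - 646 + 456 = 0

Yes, collinear (determinant = 0)


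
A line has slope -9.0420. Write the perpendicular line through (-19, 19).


Perpendicular slope = -1/m1 = -1/(-9.0420) = 0.1106
b2 = y0 - m2*x0 = 19 - 19/(-9.0420) = 19 + 2.1013 = 21.1013

y = 0.1106x + 21.1013


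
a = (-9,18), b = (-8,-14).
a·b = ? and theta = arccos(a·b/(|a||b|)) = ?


a·b = -9*(-8) + 18*(-14) = 72 - 252 = -180
|a| = sqrt(81+324) = 20.1246
|b| = sqrt(64+196) = 16.1245
cos(theta) = -180/(sqrt(405)*sqrt(260)) = -180/sqrt(105300) = -0.554700
theta = arccos(-180/sqrt(105300)) = 123.6901 degrees

a·b = -180, theta = 123.6901 deg


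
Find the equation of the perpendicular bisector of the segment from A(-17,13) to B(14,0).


Midpoint = (-1.5, 6.5)
Slope of AB = dy/dx = -13/31 = -0.4194
Perp slope = -dx/dy = 31/13 = 2.3846
b = My - (perp slope)*Mx = 6.5 + (31*(-1.5))/(-13) = 6.5 + 3.5769 = 10.0769

y = 2.3846x + 10.0769


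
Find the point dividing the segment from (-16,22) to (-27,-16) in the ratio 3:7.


Px = (3*(-27) + 7*(-16))/10 = -193/10 = -19.3000
Py = (3*(-16) + 7*22)/10 = 106/10 = 10.6000

P = (-19.3000, 10.6000)


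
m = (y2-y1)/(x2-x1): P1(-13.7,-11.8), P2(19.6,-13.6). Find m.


dy = -13.6 + 11.8 = -1.8
dx = 19.6 + 13.7 = 33.3
m = -1.8/33.3 = -0.0541

m = -0.0541


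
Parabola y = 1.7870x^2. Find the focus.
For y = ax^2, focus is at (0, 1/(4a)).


a = 1.7870
4a = 7.1480
focus = (0, 1/7.1480) = (0, 0.1399)

Focus = (0, 0.1399)


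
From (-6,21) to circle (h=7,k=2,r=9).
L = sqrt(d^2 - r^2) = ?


d = sqrt((-6-7)^2 + (21-2)^2) = sqrt(169+361) = 23.0217
L = sqrt(530.0000 - 81) = sqrt(449.0000) = 21.1896

21.1896


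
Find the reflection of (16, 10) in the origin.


Reflection rule for origin: (-x, -y)
(16, 10) -> (-16, -10)

(-16, -10)


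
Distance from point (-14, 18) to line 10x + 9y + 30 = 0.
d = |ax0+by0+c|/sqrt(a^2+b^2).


|10*(-14) + 9*18 + 30| = |52| = 52
sqrt(100 + 81) = sqrt(181) = 13.4536
d = 52/sqrt(181) = 3.8651

3.8651


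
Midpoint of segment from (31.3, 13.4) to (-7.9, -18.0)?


Mx = (31.3 - 7.9)/2 = 23.4/2 = 11.7000
My = (13.4 - 18.0)/2 = -4.6/2 = -2.3000

(11.7000, -2.3000)


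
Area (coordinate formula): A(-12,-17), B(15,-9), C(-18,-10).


-12*(-9+ 10) = -12
15*(-10+ 17) = 105
-18*(-17+ 9) = 144
sum = 237
Area = |237|/2 = 118.5000

118.5000 sq units


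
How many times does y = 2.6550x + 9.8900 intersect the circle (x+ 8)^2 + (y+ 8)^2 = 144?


Substitute y = 2.6550x + 9.8900: (x+ 8)^2 + (2.6550x+9.8900+ 8)^2 = 144
Expand to Ax^2 + Bx + C = 0, where b-k = 17.89
A = 1+m^2 = 8.049025
B = 2(m(b-k) - h) = 2(2.6550*17.89 + 8) = 110.9959
C = h^2 + (b-k)^2 - r^2 = 64 + 320.0521 - 144 = 240.0521
disc = B^2-4AC = 12320.0898 - 7728.7414 = 4591.3484
disc > 0

2 intersection points


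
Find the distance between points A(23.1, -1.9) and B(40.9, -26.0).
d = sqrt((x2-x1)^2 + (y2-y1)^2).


dx = 40.9 - 23.1 = 17.8
dy = -26.0 + 1.9 = -24.1
d = sqrt(316.84 + 580.81) = sqrt(897.65) = 29.9608

29.9608


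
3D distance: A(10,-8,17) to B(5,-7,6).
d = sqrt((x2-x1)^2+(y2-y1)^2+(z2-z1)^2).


dx=-5, dy=1, dz=-11
d = sqrt(25+1+121) = sqrt(147) = 12.1244

12.1244


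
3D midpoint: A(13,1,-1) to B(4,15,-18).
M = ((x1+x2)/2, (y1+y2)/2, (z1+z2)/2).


Mx = (13+4)/2 = 8.5000
My = (1+15)/2 = 8.0000
Mz = (-1- 18)/2 = -9.5000

M = (8.5000, 8.0000, -9.5000)


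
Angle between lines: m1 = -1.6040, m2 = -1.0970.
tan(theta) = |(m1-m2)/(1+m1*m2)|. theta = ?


m1-m2 = -0.507
1+m1*m2 = 2.759588
tan(theta) = |-0.507/2.759588| = 0.183723
theta = arctan(|-0.507/2.759588|) = 10.4105 degrees (acute angle)

10.4105 degrees


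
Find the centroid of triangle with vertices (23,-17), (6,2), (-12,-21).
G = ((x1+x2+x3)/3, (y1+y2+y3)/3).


Gx = (23+6- 12)/3 = 17/3 = 5.6667
Gy = (-17+2- 21)/3 = -36/3 = -12.0000

G = (5.6667, -12.0000)


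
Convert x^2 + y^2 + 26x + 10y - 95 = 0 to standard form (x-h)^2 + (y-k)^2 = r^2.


h = -D/2 = -26/2 = -13
k = -E/2 = -10/2 = -5
r^2 = h^2 + k^2 - F = 169 + 25 + 95 = 289
r = 17

Center (-13, -5), radius = 17


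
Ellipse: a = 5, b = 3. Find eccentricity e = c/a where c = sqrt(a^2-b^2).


c = sqrt(25-9) = sqrt(16) = 4.0000
e = c/a = 4/5 = 0.8000

e = 0.8000


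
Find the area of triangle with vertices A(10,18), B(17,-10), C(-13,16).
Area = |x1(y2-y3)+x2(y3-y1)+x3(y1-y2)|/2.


10*(-10-16) = -260
17*(16-18) = -34
-13*(18+ 10) = -364
sum = -658
Area = |-658|/2 = 329.0000

329.0000 sq units


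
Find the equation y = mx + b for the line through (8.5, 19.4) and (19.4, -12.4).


m = (-31.8)/(10.9) = -2.9174
b = y1 - m*x1 = 19.4 - (-31.8*8.5)/(10.9) = 19.4 + 24.7982 = 44.1982

y = -2.9174x + 44.1982


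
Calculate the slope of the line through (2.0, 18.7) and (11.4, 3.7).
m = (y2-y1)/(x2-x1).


dy = 3.7 - 18.7 = -15.0
dx = 11.4 - 2.0 = 9.4
m = -15.0/9.4 = -1.5957

m = -1.5957


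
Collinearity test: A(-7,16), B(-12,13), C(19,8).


-7*(13-8) - 12*(8-16) + 19*(16-13)
= -35 + 96 + 57 = 118

No, not collinear (determinant = 118)


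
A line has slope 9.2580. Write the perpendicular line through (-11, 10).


Perpendicular slope = -1/m1 = -1/9.2580 = -0.1080
b2 = y0 - m2*x0 = 10 - 11/9.2580 = 10 - 1.1882 = 8.8118

y = -0.1080x + 8.8118


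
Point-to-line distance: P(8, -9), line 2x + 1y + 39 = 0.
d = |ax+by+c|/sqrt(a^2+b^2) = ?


|2*8 + 1*(-9) + 39| = |46| = 46
sqrt(4 + 1) = sqrt(5) = 2.2361
d = 46/sqrt(5) = 20.5718

20.5718


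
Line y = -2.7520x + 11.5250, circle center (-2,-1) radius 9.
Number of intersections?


Substitute y = -2.7520x + 11.5250: (x+ 2)^2 + (-2.7520x+11.5250+ 1)^2 = 81
Expand to Ax^2 + Bx + C = 0, where b-k = 12.525
A = 1+m^2 = 8.573504
B = 2(m(b-k) - h) = 2(-2.7520*12.525 + 2) = -64.9376
C = h^2 + (b-k)^2 - r^2 = 4 + 156.875625 - 81 = 79.875625
disc = B^2-4AC = 4216.8919 - 2739.2560 = 1477.6359
disc > 0

2 intersection points


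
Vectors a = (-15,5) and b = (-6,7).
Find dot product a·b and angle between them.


a·b = -15*(-6) + 5*7 = 90 + 35 = 125
|a| = sqrt(225+25) = 15.8114
|b| = sqrt(36+49) = 9.2195
cos(theta) = 125/(sqrt(250)*sqrt(85)) = 125/sqrt(21250) = 0.857493
theta = arccos(125/sqrt(21250)) = 30.9638 degrees

a·b = 125, theta = 30.9638 deg


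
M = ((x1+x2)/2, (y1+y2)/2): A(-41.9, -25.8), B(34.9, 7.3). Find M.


Mx = (-41.9 + 34.9)/2 = -7.0/2 = -3.5000
My = (-25.8 + 7.3)/2 = -18.5/2 = -9.2500

(-3.5000, -9.2500)


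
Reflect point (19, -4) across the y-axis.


Reflection rule for y-axis: (-x, y)
(19, -4) -> (-19, -4)

(-19, -4)


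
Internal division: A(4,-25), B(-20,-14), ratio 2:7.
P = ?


Px = (2*(-20) + 7*4)/9 = -12/9 = -1.3333
Py = (2*(-14) + 7*(-25))/9 = -203/9 = -22.5556

P = (-1.3333, -22.5556)


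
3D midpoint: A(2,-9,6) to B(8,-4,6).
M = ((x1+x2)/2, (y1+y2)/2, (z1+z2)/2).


Mx = (2+8)/2 = 5.0000
My = (-9- 4)/2 = -6.5000
Mz = (6+6)/2 = 6.0000

M = (5.0000, -6.5000, 6.0000)


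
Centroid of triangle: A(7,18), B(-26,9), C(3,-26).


Gx = (7- 26+3)/3 = -16/3 = -5.3333
Gy = (18+9- 26)/3 = 1/3 = 0.3333

G = (-5.3333, 0.3333)


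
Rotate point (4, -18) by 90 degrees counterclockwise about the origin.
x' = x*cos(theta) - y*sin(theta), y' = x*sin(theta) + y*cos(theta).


cos(90) = 0, sin(90) = 1
x' = 4*0 + 18*1 = 18
y' = 4*1 - 18*0 = 4

(18, 4)


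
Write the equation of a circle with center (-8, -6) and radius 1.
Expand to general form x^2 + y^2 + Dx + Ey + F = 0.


(x+ 8)^2 + (y+ 6)^2 = 1^2
D = -2h = 16, E = -2k = 12
F = h^2+k^2-r^2 = 64+36-1 = 99

x^2 + y^2 + 16x + 12y + 99 = 0


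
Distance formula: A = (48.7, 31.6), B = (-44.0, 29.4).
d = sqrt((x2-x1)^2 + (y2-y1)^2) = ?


dx = -44.0 - 48.7 = -92.7
dy = 29.4 - 31.6 = -2.2
d = sqrt(8593.29 + 4.84) = sqrt(8598.13) = 92.7261

92.7261


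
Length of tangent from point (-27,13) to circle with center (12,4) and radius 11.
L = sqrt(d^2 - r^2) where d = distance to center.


d = sqrt((-27-12)^2 + (13-4)^2) = sqrt(1521+81) = 40.0250
L = sqrt(1602.0000 - 121) = sqrt(1481.0000) = 38.4838

38.4838


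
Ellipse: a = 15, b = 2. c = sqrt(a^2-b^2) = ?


c^2 = 15^2 - 2^2 = 225 - 4 = 221
c = sqrt(221) = 14.8661

c = 14.8661


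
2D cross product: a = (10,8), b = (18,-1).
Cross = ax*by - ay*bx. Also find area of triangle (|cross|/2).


cross = 10*(-1) - 8*18 = -10 - 144 = -154
Triangle area = |-154|/2 = 154/2 = 77.0000

cross = -154, triangle area = 77.0000


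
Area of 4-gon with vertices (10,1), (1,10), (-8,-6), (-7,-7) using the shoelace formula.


sum(xi*y_{i+1}) = 10*10 + 1*(-6) - 8*(-7) - 7*1 = 143
sum(yi*x_{i+1}) = 1*1 + 10*(-8) - 6*(-7) - 7*10 = -107
Area = |143 + 107|/2 = 250/2 = 125.0000

125.0000 sq units


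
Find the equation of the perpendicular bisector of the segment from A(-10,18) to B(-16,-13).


Midpoint = (-13, 2.5)
Slope of AB = dy/dx = -31/(-6) = 5.1667
Perp slope = -dx/dy = -6/31 = -0.1935
b = My - (perp slope)*Mx = 2.5 + (-6*(-13))/(-31) = 2.5 - 2.5161 = -0.0161

y = -0.1935x - 0.0161


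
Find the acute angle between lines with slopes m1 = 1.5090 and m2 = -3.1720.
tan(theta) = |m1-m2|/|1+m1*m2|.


m1-m2 = 4.681
1+m1*m2 = -3.786548
tan(theta) = |4.681/(-3.786548)| = 1.236218
theta = arctan(|4.681/(-3.786548)|) = 51.0300 degrees (acute angle)

51.0300 degrees


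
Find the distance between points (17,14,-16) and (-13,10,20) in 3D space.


dx=-30, dy=-4, dz=36
d = sqrt(900+16+1296) = sqrt(2212) = 47.0319

47.0319


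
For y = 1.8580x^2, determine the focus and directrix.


a = 1.8580
1/(4a) = 0.1346
Focus = (0, 0.1346)
Directrix: y = -0.1346

Focus = (0, 0.1346), Directrix: y = -0.1346


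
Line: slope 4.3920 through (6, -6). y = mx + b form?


y + 6 = 4.3920(x - 6)
y = 4.3920x - 6 - 4.3920*6
y = 4.3920x - 32.3520

y = 4.3920x - 32.3520


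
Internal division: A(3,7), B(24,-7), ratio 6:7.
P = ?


Px = (6*24 + 7*3)/13 = 165/13 = 12.6923
Py = (6*(-7) + 7*7)/13 = 7/13 = 0.5385

P = (12.6923, 0.5385)


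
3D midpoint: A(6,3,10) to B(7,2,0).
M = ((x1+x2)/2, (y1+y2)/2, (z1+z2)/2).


Mx = (6+7)/2 = 6.5000
My = (3+2)/2 = 2.5000
Mz = (10+0)/2 = 5.0000

M = (6.5000, 2.5000, 5.0000)


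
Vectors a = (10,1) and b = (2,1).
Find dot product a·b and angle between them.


a·b = 10*2 + 1*1 = 20 + 1 = 21
|a| = sqrt(100+1) = 10.0499
|b| = sqrt(4+1) = 2.2361
cos(theta) = 21/(sqrt(101)*sqrt(5)) = 21/sqrt(505) = 0.934488
theta = arccos(21/sqrt(505)) = 20.8545 degrees

a·b = 21, theta = 20.8545 deg


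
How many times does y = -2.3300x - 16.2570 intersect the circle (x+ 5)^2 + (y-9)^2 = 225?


Substitute y = -2.3300x - 16.2570: (x+ 5)^2 + (-2.3300x- 16.2570-9)^2 = 225
Expand to Ax^2 + Bx + C = 0, where b-k = -25.257
A = 1+m^2 = 6.4289
B = 2(m(b-k) - h) = 2(-2.3300*(-25.257) + 5) = 127.69762
C = h^2 + (b-k)^2 - r^2 = 25 + 637.916049 - 225 = 437.916049
disc = B^2-4AC = 16306.6822 - 11261.2739 = 5045.4083
disc > 0

2 intersection points


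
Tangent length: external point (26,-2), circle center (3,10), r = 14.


d = sqrt((26-3)^2 + (-2-10)^2) = sqrt(529+144) = 25.9422
L = sqrt(673.0000 - 196) = sqrt(477.0000) = 21.8403

21.8403


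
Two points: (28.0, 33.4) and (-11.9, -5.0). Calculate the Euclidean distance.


dx = -11.9 - 28.0 = -39.9
dy = -5.0 - 33.4 = -38.4
d = sqrt(1592.01 + 1474.56) = sqrt(3066.57) = 55.3766

55.3766


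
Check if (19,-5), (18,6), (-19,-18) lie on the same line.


19*(6+ 18) + 18*(-18+ 5) - 19*(-5-6)
= 456 - 234 + 209 = 431

No, not collinear (determinant = 431)


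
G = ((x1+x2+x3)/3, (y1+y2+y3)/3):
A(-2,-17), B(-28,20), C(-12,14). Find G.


Gx = (-2- 28- 12)/3 = -42/3 = -14.0000
Gy = (-17+20+14)/3 = 17/3 = 5.6667

G = (-14.0000, 5.6667)


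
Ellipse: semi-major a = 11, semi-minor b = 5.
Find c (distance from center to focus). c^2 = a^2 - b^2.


c^2 = 11^2 - 5^2 = 121 - 25 = 96
c = sqrt(96) = 9.7980

c = 9.7980


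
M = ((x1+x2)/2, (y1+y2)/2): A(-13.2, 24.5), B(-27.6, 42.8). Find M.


Mx = (-13.2 - 27.6)/2 = -40.8/2 = -20.4000
My = (24.5 + 42.8)/2 = 67.3/2 = 33.6500

(-20.4000, 33.6500)


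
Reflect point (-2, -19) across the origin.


Reflection rule for origin: (-x, -y)
(-2, -19) -> (2, 19)

(2, 19)


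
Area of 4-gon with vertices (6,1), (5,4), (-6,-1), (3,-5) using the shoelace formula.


sum(xi*y_{i+1}) = 6*4 + 5*(-1) - 6*(-5) + 3*1 = 52
sum(yi*x_{i+1}) = 1*5 + 4*(-6) - 1*3 - 5*6 = -52
Area = |52 + 52|/2 = 104/2 = 52.0000

52.0000 sq units


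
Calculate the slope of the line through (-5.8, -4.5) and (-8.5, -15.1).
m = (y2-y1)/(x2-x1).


dy = -15.1 + 4.5 = -10.6
dx = -8.5 + 5.8 = -2.7
m = -10.6/(-2.7) = 3.9259

m = 3.9259


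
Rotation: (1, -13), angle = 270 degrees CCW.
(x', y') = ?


cos(270) = 0, sin(270) = -1
x' = 1*0 + 13*(-1) = -13
y' = 1*(-1) - 13*0 = -1

(-13, -1)


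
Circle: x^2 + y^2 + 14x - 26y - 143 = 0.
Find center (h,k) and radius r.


h = -D/2 = -14/2 = -7
k = -E/2 = 26/2 = 13
r^2 = h^2 + k^2 - F = 49 + 169 + 143 = 361
r = 19

Center (-7, 13), radius = 19


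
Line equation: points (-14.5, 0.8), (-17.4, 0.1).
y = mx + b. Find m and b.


m = (-0.7)/(-2.9) = 0.2414
b = y1 - m*x1 = 0.8 - (-0.7*(-14.5))/(-2.9) = 0.8 + 3.5000 = 4.3000

y = 0.2414x + 4.3000


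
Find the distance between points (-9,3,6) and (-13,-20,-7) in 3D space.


dx=-4, dy=-23, dz=-13
d = sqrt(16+529+169) = sqrt(714) = 26.7208

26.7208


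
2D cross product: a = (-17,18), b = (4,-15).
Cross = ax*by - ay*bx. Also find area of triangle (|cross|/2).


cross = -17*(-15) - 18*4 = 255 - 72 = 183
Triangle area = |183|/2 = 183/2 = 91.5000

cross = 183, triangle area = 91.5000


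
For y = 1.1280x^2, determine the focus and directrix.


a = 1.1280
1/(4a) = 0.2216
Focus = (0, 0.2216)
Directrix: y = -0.2216

Focus = (0, 0.2216), Directrix: y = -0.2216


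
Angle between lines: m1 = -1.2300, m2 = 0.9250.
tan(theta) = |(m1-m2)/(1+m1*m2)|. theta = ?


m1-m2 = -2.155
1+m1*m2 = -0.13775
tan(theta) = |-2.155/(-0.13775)| = 15.644283
theta = arctan(|-2.155/(-0.13775)|) = 86.3426 degrees (acute angle)

86.3426 degrees


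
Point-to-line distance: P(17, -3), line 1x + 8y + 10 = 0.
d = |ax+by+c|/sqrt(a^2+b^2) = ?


|1*17 + 8*(-3) + 10| = |3| = 3
sqrt(1 + 64) = sqrt(65) = 8.0623
d = 3/sqrt(65) = 0.3721

0.3721


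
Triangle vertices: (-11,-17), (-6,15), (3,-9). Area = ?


-11*(15+ 9) = -264
-6*(-9+ 17) = -48
3*(-17-15) = -96
sum = -408
Area = |-408|/2 = 204.0000

204.0000 sq units


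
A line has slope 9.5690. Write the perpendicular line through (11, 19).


Perpendicular slope = -1/m1 = -1/9.5690 = -0.1045
b2 = y0 - m2*x0 = 19 + 11/9.5690 = 19 + 1.1495 = 20.1495

y = -0.1045x + 20.1495


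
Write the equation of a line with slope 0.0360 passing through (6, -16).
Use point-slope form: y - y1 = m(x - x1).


y + 16 = 0.0360(x - 6)
y = 0.0360x - 16 - 0.0360*6
y = 0.0360x - 16.2160

y = 0.0360x - 16.2160


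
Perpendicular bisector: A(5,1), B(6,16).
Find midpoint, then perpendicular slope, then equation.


Midpoint = (5.5, 8.5)
Slope of AB = dy/dx = 15/1 = 15.0000
Perp slope = -dx/dy = -1/15 = -0.0667
b = My - (perp slope)*Mx = 8.5 + (1*5.5)/15 = 8.5 + 0.3667 = 8.8667

y = -0.0667x + 8.8667


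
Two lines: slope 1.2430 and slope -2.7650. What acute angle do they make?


m1-m2 = 4.008
1+m1*m2 = -2.436895
tan(theta) = |4.008/(-2.436895)| = 1.644716
theta = arctan(|4.008/(-2.436895)|) = 58.7001 degrees (acute angle)

58.7001 degrees


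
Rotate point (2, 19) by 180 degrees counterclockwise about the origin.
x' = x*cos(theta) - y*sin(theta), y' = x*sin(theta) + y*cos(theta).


cos(180) = -1, sin(180) = 0
x' = 2*(-1) - 19*0 = -2
y' = 2*0 + 19*(-1) = -19

(-2, -19)


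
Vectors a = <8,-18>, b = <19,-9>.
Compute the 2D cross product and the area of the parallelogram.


cross = 8*(-9) + 18*19 = -72 + 342 = 270
Parallelogram area = |270| = 270

cross = 270, parallelogram area = 270


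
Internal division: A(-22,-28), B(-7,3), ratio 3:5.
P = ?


Px = (3*(-7) + 5*(-22))/8 = -131/8 = -16.3750
Py = (3*3 + 5*(-28))/8 = -131/8 = -16.3750

P = (-16.3750, -16.3750)


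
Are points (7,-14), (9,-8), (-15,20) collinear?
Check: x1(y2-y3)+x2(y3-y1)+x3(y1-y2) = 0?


7*(-8-20) + 9*(20+ 14) - 15*(-14+ 8)
= -196 + 306 + 90 = 200

No, not collinear (determinant = 200)


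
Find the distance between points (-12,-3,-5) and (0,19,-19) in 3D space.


dx=12, dy=22, dz=-14
d = sqrt(144+484+196) = sqrt(824) = 28.7054

28.7054


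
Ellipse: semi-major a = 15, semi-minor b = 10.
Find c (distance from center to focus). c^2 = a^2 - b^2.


c^2 = 15^2 - 10^2 = 225 - 100 = 125
c = sqrt(125) = 11.1803

c = 11.1803


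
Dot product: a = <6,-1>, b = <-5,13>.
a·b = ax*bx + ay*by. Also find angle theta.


a·b = 6*(-5) - 1*13 = -30 - 13 = -43
|a| = sqrt(36+1) = 6.0828
|b| = sqrt(25+169) = 13.9284
cos(theta) = -43/(sqrt(37)*sqrt(194)) = -43/sqrt(7178) = -0.507536
theta = arccos(-43/sqrt(7178)) = 120.4998 degrees

a·b = -43, theta = 120.4998 deg


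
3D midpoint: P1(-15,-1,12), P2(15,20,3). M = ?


Mx = (-15+15)/2 = 0
My = (-1+20)/2 = 9.5000
Mz = (12+3)/2 = 7.5000

M = (0, 9.5000, 7.5000)


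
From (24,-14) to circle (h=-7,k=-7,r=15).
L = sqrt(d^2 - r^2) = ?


d = sqrt((24+ 7)^2 + (-14+ 7)^2) = sqrt(961+49) = 31.7805
L = sqrt(1010.0000 - 225) = sqrt(785.0000) = 28.0179

28.0179


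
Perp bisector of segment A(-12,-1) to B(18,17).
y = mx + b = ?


Midpoint = (3, 8)
Slope of AB = dy/dx = 18/30 = 0.6000
Perp slope = -dx/dy = -30/18 = -1.6667
b = My - (perp slope)*Mx = 8 + (30*3)/18 = 8 + 5.0000 = 13.0000

y = -1.6667x + 13.0000


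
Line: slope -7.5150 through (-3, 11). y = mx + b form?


y - 11 = -7.5150(x + 3)
y = -7.5150x + 11 + 7.5150*(-3)
y = -7.5150x - 11.5450

y = -7.5150x - 11.5450


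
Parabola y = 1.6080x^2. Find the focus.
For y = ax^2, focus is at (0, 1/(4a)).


a = 1.6080
4a = 6.4320
focus = (0, 1/6.4320) = (0, 0.1555)

Focus = (0, 0.1555)


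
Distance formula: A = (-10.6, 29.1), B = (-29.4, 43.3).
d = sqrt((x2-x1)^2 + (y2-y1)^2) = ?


dx = -29.4 + 10.6 = -18.8
dy = 43.3 - 29.1 = 14.2
d = sqrt(353.44 + 201.64) = sqrt(555.08) = 23.5601

23.5601


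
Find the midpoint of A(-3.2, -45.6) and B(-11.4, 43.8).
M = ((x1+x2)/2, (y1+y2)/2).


Mx = (-3.2 - 11.4)/2 = -14.6/2 = -7.3000
My = (-45.6 + 43.8)/2 = -1.8/2 = -0.9000

(-7.3000, -0.9000)


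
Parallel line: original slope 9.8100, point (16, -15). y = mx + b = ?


Parallel lines have equal slopes.
m2 = 9.8100
b2 = -15 - 9.8100*16 = -171.9600

y = 9.8100x - 171.9600


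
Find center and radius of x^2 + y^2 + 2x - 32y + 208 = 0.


h = -D/2 = -2/2 = -1
k = -E/2 = 32/2 = 16
r^2 = h^2 + k^2 - F = 1 + 256 - 208 = 49
r = 7

Center (-1, 16), radius = 7


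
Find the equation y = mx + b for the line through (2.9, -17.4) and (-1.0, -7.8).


m = (9.6)/(-3.9) = -2.4615
b = y1 - m*x1 = -17.4 - (9.6*2.9)/(-3.9) = -17.4 + 7.1385 = -10.2615

y = -2.4615x - 10.2615


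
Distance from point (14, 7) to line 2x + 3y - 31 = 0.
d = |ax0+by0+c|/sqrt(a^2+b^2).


|2*14 + 3*7 - 31| = |18| = 18
sqrt(4 + 9) = sqrt(13) = 3.6056
d = 18/sqrt(13) = 4.9923

4.9923


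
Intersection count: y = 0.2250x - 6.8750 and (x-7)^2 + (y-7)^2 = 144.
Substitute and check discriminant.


Substitute y = 0.2250x - 6.8750: (x-7)^2 + (0.2250x- 6.8750-7)^2 = 144
Expand to Ax^2 + Bx + C = 0, where b-k = -13.875
A = 1+m^2 = 1.050625
B = 2(m(b-k) - h) = 2(0.2250*(-13.875) - 7) = -20.24375
C = h^2 + (b-k)^2 - r^2 = 49 + 192.515625 - 144 = 97.515625
disc = B^2-4AC = 409.8094 - 409.8094 = 0
disc = 0

1 intersection point (tangent)


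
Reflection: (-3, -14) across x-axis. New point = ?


Reflection rule for x-axis: (x, -y)
(-3, -14) -> (-3, 14)

(-3, 14)


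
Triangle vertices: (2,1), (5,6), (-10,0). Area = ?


2*(6-0) = 12
5*(0-1) = -5
-10*(1-6) = 50
sum = 57
Area = |57|/2 = 28.5000

28.5000 sq units


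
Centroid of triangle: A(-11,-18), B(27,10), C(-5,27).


Gx = (-11+27- 5)/3 = 11/3 = 3.6667
Gy = (-18+10+27)/3 = 19/3 = 6.3333

G = (3.6667, 6.3333)


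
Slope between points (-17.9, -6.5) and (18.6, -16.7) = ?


dy = -16.7 + 6.5 = -10.2
dx = 18.6 + 17.9 = 36.5
m = -10.2/36.5 = -0.2795

m = -0.2795


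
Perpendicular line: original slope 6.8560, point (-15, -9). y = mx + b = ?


Perpendicular slope = -1/m1 = -1/6.8560 = -0.1459
b2 = y0 - m2*x0 = -9 - 15/6.8560 = -9 - 2.1879 = -11.1879

y = -0.1459x - 11.1879


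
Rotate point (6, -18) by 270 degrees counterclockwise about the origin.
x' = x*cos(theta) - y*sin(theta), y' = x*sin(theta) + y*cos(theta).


cos(270) = 0, sin(270) = -1
x' = 6*0 + 18*(-1) = -18
y' = 6*(-1) - 18*0 = -6

(-18, -6)


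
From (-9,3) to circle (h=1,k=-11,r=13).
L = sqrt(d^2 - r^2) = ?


d = sqrt((-9-1)^2 + (3+ 11)^2) = sqrt(100+196) = 17.2047
L = sqrt(296.0000 - 169) = sqrt(127.0000) = 11.2694

11.2694


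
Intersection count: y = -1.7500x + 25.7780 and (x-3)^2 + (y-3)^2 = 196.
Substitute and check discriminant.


Substitute y = -1.7500x + 25.7780: (x-3)^2 + (-1.7500x+25.7780-3)^2 = 196
Expand to Ax^2 + Bx + C = 0, where b-k = 22.778
A = 1+m^2 = 4.0625
B = 2(m(b-k) - h) = 2(-1.7500*22.778 - 3) = -85.723
C = h^2 + (b-k)^2 - r^2 = 9 + 518.837284 - 196 = 331.837284
disc = B^2-4AC = 7348.4327 - 5392.3559 = 1956.0768
disc > 0

2 intersection points


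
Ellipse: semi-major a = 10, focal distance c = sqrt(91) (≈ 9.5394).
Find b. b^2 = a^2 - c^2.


b^2 = 10^2 - (sqrt(91))^2 = 100 - 91 = 9
b = sqrt(9) = 3

b = 3


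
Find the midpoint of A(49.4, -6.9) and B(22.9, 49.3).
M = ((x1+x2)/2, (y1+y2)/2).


Mx = (49.4 + 22.9)/2 = 72.3/2 = 36.1500
My = (-6.9 + 49.3)/2 = 42.4/2 = 21.2000

(36.1500, 21.2000)


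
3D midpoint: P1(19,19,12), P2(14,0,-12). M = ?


Mx = (19+14)/2 = 16.5000
My = (19+0)/2 = 9.5000
Mz = (12- 12)/2 = 0

M = (16.5000, 9.5000, 0)


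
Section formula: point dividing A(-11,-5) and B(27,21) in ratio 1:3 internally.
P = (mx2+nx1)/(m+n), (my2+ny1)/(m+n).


Px = (1*27 + 3*(-11))/4 = -6/4 = -1.5000
Py = (1*21 + 3*(-5))/4 = 6/4 = 1.5000

P = (-1.5000, 1.5000)


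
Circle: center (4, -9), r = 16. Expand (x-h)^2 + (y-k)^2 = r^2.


(x-4)^2 + (y+ 9)^2 = 16^2
D = -2h = -8, E = -2k = 18
F = h^2+k^2-r^2 = 16+81-256 = -159

x^2 + y^2 - 8x + 18y - 159 = 0


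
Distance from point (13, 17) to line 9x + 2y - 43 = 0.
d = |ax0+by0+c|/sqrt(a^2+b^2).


|9*13 + 2*17 - 43| = |108| = 108
sqrt(81 + 4) = sqrt(85) = 9.2195
d = 108/sqrt(85) = 11.7142

11.7142


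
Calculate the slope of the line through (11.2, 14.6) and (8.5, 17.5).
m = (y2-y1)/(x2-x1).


dy = 17.5 - 14.6 = 2.9
dx = 8.5 - 11.2 = -2.7
m = 2.9/(-2.7) = -1.0741

m = -1.0741


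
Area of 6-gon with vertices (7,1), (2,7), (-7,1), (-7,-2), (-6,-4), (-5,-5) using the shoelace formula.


sum(xi*y_{i+1}) = 7*7 + 2*1 - 7*(-2) - 7*(-4) - 6*(-5) - 5*1 = 118
sum(yi*x_{i+1}) = 1*2 + 7*(-7) + 1*(-7) - 2*(-6) - 4*(-5) - 5*7 = -57
Area = |118 + 57|/2 = 175/2 = 87.5000

87.5000 sq units


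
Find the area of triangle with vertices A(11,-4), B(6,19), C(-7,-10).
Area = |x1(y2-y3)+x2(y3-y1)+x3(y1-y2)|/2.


11*(19+ 10) = 319
6*(-10+ 4) = -36
-7*(-4-19) = 161
sum = 444
Area = |444|/2 = 222.0000

222.0000 sq units


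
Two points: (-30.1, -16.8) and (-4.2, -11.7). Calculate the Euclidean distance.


dx = -4.2 + 30.1 = 25.9
dy = -11.7 + 16.8 = 5.1
d = sqrt(670.81 + 26.01) = sqrt(696.82) = 26.3973

26.3973


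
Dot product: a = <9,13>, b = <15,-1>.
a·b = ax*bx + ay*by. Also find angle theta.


a·b = 9*15 + 13*(-1) = 135 - 13 = 122
|a| = sqrt(81+169) = 15.8114
|b| = sqrt(225+1) = 15.0333
cos(theta) = 122/(sqrt(250)*sqrt(226)) = 122/sqrt(56500) = 0.513258
theta = arccos(122/sqrt(56500)) = 59.1189 degrees

a·b = 122, theta = 59.1189 deg


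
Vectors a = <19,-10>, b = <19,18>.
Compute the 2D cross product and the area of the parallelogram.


cross = 19*18 + 10*19 = 342 + 190 = 532
Parallelogram area = |532| = 532

cross = 532, parallelogram area = 532


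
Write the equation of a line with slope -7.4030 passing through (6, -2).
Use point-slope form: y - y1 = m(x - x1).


y + 2 = -7.4030(x - 6)
y = -7.4030x - 2 + 7.4030*6
y = -7.4030x + 42.4180

y = -7.4030x + 42.4180


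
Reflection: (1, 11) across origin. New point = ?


Reflection rule for origin: (-x, -y)
(1, 11) -> (-1, -11)

(-1, -11)


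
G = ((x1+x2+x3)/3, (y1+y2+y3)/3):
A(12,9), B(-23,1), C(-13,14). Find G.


Gx = (12- 23- 13)/3 = -24/3 = -8.0000
Gy = (9+1+14)/3 = 24/3 = 8.0000

G = (-8.0000, 8.0000)


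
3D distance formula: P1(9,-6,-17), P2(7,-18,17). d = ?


dx=-2, dy=-12, dz=34
d = sqrt(4+144+1156) = sqrt(1304) = 36.1109

36.1109


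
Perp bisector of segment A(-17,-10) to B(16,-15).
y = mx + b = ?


Midpoint = (-0.5, -12.5)
Slope of AB = dy/dx = -5/33 = -0.1515
Perp slope = -dx/dy = 33/5 = 6.6000
b = My - (perp slope)*Mx = -12.5 + (33*(-0.5))/(-5) = -12.5 + 3.3000 = -9.2000

y = 6.6000x - 9.2000


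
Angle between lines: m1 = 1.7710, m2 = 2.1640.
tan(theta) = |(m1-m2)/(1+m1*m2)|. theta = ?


m1-m2 = -0.393
1+m1*m2 = 4.832444
tan(theta) = |-0.393/4.832444| = 0.081325
theta = arctan(|-0.393/4.832444|) = 4.6494 degrees (acute angle)

4.6494 degrees


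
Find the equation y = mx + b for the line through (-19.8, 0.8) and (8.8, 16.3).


m = (15.5)/(28.6) = 0.5420
b = y1 - m*x1 = 0.8 - (15.5*(-19.8))/(28.6) = 0.8 + 10.7308 = 11.5308

y = 0.5420x + 11.5308


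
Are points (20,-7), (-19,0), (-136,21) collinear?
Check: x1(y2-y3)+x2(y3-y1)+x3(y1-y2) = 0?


20*(0-21) - 19*(21+ 7) - 136*(-7-0)
= -420 - 532 + 952 = 0

Yes, collinear (determinant = 0)


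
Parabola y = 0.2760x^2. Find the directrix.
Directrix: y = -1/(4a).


a = 0.2760
1/(4a) = 0.9058
directrix: y = -0.9058 = -0.9058

y = -0.9058


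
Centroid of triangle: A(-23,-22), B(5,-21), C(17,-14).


Gx = (-23+5+17)/3 = -1/3 = -0.3333
Gy = (-22- 21- 14)/3 = -57/3 = -19.0000

G = (-0.3333, -19.0000)


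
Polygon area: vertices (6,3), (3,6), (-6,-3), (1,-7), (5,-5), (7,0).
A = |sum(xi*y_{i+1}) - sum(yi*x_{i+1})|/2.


sum(xi*y_{i+1}) = 6*6 + 3*(-3) - 6*(-7) + 1*(-5) + 5*0 + 7*3 = 85
sum(yi*x_{i+1}) = 3*3 + 6*(-6) - 3*1 - 7*5 - 5*7 + 0*6 = -100
Area = |85 + 100|/2 = 185/2 = 92.5000

92.5000 sq units


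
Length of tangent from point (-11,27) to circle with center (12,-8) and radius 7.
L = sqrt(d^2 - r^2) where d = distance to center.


d = sqrt((-11-12)^2 + (27+ 8)^2) = sqrt(529+1225) = 41.8808
L = sqrt(1754.0000 - 49) = sqrt(1705.0000) = 41.2916

41.2916


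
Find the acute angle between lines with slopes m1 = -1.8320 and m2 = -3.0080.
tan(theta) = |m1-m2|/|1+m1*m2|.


m1-m2 = 1.176
1+m1*m2 = 6.510656
tan(theta) = |1.176/6.510656| = 0.180627
theta = arctan(|1.176/6.510656|) = 10.2388 degrees (acute angle)

10.2388 degrees


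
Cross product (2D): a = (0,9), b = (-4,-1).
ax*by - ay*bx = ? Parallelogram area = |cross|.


cross = 0*(-1) - 9*(-4) = 0 + 36 = 36
Parallelogram area = |36| = 36

cross = 36, parallelogram area = 36


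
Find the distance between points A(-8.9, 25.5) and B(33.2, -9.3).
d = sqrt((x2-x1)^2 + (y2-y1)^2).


dx = 33.2 + 8.9 = 42.1
dy = -9.3 - 25.5 = -34.8
d = sqrt(1772.41 + 1211.04) = sqrt(2983.45) = 54.6210

54.6210


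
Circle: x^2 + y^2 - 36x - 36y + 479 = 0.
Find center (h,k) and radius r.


h = -D/2 = 36/2 = 18
k = -E/2 = 36/2 = 18
r^2 = h^2 + k^2 - F = 324 + 324 - 479 = 169
r = 13

Center (18, 18), radius = 13


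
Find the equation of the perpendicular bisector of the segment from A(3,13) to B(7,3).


Midpoint = (5, 8)
Slope of AB = dy/dx = -10/4 = -2.5000
Perp slope = -dx/dy = 4/10 = 0.4000
b = My - (perp slope)*Mx = 8 + (4*5)/(-10) = 8 - 2.0000 = 6.0000

y = 0.4000x + 6.0000


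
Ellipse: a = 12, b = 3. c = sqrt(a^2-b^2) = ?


c^2 = 12^2 - 3^2 = 144 - 9 = 135
c = sqrt(135) = 11.6190

c = 11.6190


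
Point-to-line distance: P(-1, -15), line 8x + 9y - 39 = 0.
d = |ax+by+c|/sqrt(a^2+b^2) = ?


|8*(-1) + 9*(-15) - 39| = |-182| = 182
sqrt(64 + 81) = sqrt(145) = 12.0416
d = 182/sqrt(145) = 15.1143

15.1143


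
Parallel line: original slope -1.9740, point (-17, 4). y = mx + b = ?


Parallel lines have equal slopes.
m2 = -1.9740
b2 = 4 + 1.9740*(-17) = -29.5580

y = -1.9740x - 29.5580


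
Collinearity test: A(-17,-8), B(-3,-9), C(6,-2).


-17*(-9+ 2) - 3*(-2+ 8) + 6*(-8+ 9)
= 119 - 18 + 6 = 107

No, not collinear (determinant = 107)


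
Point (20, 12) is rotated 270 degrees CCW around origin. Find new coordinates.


cos(270) = 0, sin(270) = -1
x' = 20*0 - 12*(-1) = 12
y' = 20*(-1) + 12*0 = -20

(12, -20)


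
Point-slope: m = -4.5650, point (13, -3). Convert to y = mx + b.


y + 3 = -4.5650(x - 13)
y = -4.5650x - 3 + 4.5650*13
y = -4.5650x + 56.3450

y = -4.5650x + 56.3450


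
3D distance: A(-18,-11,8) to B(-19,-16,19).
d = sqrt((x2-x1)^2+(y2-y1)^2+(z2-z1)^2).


dx=-1, dy=-5, dz=11
d = sqrt(1+25+121) = sqrt(147) = 12.1244

12.1244


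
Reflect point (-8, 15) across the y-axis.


Reflection rule for y-axis: (-x, y)
(-8, 15) -> (8, 15)

(8, 15)


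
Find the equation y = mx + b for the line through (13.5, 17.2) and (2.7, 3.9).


m = (-13.3)/(-10.8) = 1.2315
b = y1 - m*x1 = 17.2 - (-13.3*13.5)/(-10.8) = 17.2 - 16.6250 = 0.5750

y = 1.2315x + 0.5750


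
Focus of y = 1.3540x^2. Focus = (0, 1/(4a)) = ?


a = 1.3540
4a = 5.4160
focus = (0, 1/5.4160) = (0, 0.1846)

Focus = (0, 0.1846)


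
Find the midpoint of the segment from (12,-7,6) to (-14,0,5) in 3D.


Mx = (12- 14)/2 = -1.0000
My = (-7+0)/2 = -3.5000
Mz = (6+5)/2 = 5.5000

M = (-1.0000, -3.5000, 5.5000)


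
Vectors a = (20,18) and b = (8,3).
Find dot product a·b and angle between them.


a·b = 20*8 + 18*3 = 160 + 54 = 214
|a| = sqrt(400+324) = 26.9072
|b| = sqrt(64+9) = 8.5440
cos(theta) = 214/(sqrt(724)*sqrt(73)) = 214/sqrt(52852) = 0.930857
theta = arccos(214/sqrt(52852)) = 21.4312 degrees

a·b = 214, theta = 21.4312 deg


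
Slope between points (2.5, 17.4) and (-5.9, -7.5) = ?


dy = -7.5 - 17.4 = -24.9
dx = -5.9 - 2.5 = -8.4
m = -24.9/(-8.4) = 2.9643

m = 2.9643


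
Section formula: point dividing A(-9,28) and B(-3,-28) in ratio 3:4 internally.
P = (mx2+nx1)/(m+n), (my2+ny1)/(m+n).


Px = (3*(-3) + 4*(-9))/7 = -45/7 = -6.4286
Py = (3*(-28) + 4*28)/7 = 28/7 = 4.0000

P = (-6.4286, 4.0000)


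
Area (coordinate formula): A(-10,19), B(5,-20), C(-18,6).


-10*(-20-6) = 260
5*(6-19) = -65
-18*(19+ 20) = -702
sum = -507
Area = |-507|/2 = 253.5000

253.5000 sq units


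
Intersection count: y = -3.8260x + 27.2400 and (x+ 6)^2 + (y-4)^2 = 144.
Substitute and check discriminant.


Substitute y = -3.8260x + 27.2400: (x+ 6)^2 + (-3.8260x+27.2400-4)^2 = 144
Expand to Ax^2 + Bx + C = 0, where b-k = 23.24
A = 1+m^2 = 15.638276
B = 2(m(b-k) - h) = 2(-3.8260*23.24 + 6) = -165.83248
C = h^2 + (b-k)^2 - r^2 = 36 + 540.0976 - 144 = 432.0976
disc = B^2-4AC = 27500.4114 - 27029.0461 = 471.3653
disc > 0

2 intersection points


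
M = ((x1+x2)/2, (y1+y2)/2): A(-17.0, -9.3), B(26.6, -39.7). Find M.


Mx = (-17.0 + 26.6)/2 = 9.6/2 = 4.8000
My = (-9.3 - 39.7)/2 = -49.0/2 = -24.5000

(4.8000, -24.5000)


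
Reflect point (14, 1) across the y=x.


Reflection rule for y=x: (y, x)
(14, 1) -> (1, 14)

(1, 14)


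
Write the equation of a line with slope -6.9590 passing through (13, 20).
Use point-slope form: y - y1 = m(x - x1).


y - 20 = -6.9590(x - 13)
y = -6.9590x + 20 + 6.9590*13
y = -6.9590x + 110.4670

y = -6.9590x + 110.4670


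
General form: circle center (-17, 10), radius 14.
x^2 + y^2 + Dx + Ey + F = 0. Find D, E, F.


(x+ 17)^2 + (y-10)^2 = 14^2
D = -2h = 34, E = -2k = -20
F = h^2+k^2-r^2 = 289+100-196 = 193

D = 34, E = -20, F = 193


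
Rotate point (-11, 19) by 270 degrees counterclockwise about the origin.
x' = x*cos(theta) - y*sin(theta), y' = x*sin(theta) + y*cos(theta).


cos(270) = 0, sin(270) = -1
x' = -11*0 - 19*(-1) = 19
y' = -11*(-1) + 19*0 = 11

(19, 11)


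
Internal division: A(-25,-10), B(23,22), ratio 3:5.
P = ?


Px = (3*23 + 5*(-25))/8 = -56/8 = -7.0000
Py = (3*22 + 5*(-10))/8 = 16/8 = 2.0000

P = (-7.0000, 2.0000)


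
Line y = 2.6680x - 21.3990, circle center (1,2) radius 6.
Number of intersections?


Substitute y = 2.6680x - 21.3990: (x-1)^2 + (2.6680x- 21.3990-2)^2 = 36
Expand to Ax^2 + Bx + C = 0, where b-k = -23.399
A = 1+m^2 = 8.118224
B = 2(m(b-k) - h) = 2(2.6680*(-23.399) - 1) = -126.857064
C = h^2 + (b-k)^2 - r^2 = 1 + 547.513201 - 36 = 512.513201
disc = B^2-4AC = 16092.7147 - 16642.7879 = -550.0732
disc < 0

0 intersection points


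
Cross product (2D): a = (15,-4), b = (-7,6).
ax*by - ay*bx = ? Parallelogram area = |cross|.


cross = 15*6 + 4*(-7) = 90 - 28 = 62
Parallelogram area = |62| = 62

cross = 62, parallelogram area = 62


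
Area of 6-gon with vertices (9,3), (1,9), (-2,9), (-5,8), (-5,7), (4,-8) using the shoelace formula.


sum(xi*y_{i+1}) = 9*9 + 1*9 - 2*8 - 5*7 - 5*(-8) + 4*3 = 91
sum(yi*x_{i+1}) = 3*1 + 9*(-2) + 9*(-5) + 8*(-5) + 7*4 - 8*9 = -144
Area = |91 + 144|/2 = 235/2 = 117.5000

117.5000 sq units


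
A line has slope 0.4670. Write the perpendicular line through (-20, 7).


Perpendicular slope = -1/m1 = -1/0.4670 = -2.1413
b2 = y0 - m2*x0 = 7 - 20/0.4670 = 7 - 42.8266 = -35.8266

y = -2.1413x - 35.8266


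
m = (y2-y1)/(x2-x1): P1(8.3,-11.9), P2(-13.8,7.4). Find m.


dy = 7.4 + 11.9 = 19.3
dx = -13.8 - 8.3 = -22.1
m = 19.3/(-22.1) = -0.8733

m = -0.8733


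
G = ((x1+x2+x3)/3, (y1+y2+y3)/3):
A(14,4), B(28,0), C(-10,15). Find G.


Gx = (14+28- 10)/3 = 32/3 = 10.6667
Gy = (4+0+15)/3 = 19/3 = 6.3333

G = (10.6667, 6.3333)


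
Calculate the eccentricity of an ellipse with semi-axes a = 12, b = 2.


c = sqrt(144-4) = sqrt(140) = 11.8322
e = c/a = sqrt(140)/12 = 0.9860

e = 0.9860


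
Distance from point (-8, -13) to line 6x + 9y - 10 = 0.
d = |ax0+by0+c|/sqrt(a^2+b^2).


|6*(-8) + 9*(-13) - 10| = |-175| = 175
sqrt(36 + 81) = sqrt(117) = 10.8167
d = 175/sqrt(117) = 16.1788

16.1788


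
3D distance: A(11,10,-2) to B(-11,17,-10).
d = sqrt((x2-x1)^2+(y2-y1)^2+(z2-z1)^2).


dx=-22, dy=7, dz=-8
d = sqrt(484+49+64) = sqrt(597) = 24.4336

24.4336


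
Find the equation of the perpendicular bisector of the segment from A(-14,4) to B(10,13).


Midpoint = (-2, 8.5)
Slope of AB = dy/dx = 9/24 = 0.3750
Perp slope = -dx/dy = -24/9 = -2.6667
b = My - (perp slope)*Mx = 8.5 + (24*(-2))/9 = 8.5 - 5.3333 = 3.1667

y = -2.6667x + 3.1667


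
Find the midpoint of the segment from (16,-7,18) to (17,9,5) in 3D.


Mx = (16+17)/2 = 16.5000
My = (-7+9)/2 = 1.0000
Mz = (18+5)/2 = 11.5000

M = (16.5000, 1.0000, 11.5000)


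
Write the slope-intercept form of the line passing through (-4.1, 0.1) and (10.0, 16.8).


m = (16.7)/(14.1) = 1.1844
b = y1 - m*x1 = 0.1 - (16.7*(-4.1))/(14.1) = 0.1 + 4.8560 = 4.9560

y = 1.1844x + 4.9560


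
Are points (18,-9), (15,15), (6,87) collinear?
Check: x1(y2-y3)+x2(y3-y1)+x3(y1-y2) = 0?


18*(15-87) + 15*(87+ 9) + 6*(-9-15)
= -1296 + 1440 - 144 = 0

Yes, collinear (determinant = 0)


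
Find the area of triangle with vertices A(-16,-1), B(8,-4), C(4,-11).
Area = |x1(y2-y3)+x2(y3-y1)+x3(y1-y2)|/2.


-16*(-4+ 11) = -112
8*(-11+ 1) = -80
4*(-1+ 4) = 12
sum = -180
Area = |-180|/2 = 90.0000

90.0000 sq units


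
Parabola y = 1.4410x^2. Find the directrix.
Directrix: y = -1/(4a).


a = 1.4410
1/(4a) = 0.1735
directrix: y = -0.1735 = -0.1735

y = -0.1735


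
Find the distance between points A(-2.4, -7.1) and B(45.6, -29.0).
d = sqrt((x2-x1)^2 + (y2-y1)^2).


dx = 45.6 + 2.4 = 48.0
dy = -29.0 + 7.1 = -21.9
d = sqrt(2304.0 + 479.61) = sqrt(2783.61) = 52.7599

52.7599


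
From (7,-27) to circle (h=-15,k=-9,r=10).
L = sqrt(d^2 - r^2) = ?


d = sqrt((7+ 15)^2 + (-27+ 9)^2) = sqrt(484+324) = 28.4253
L = sqrt(808.0000 - 100) = sqrt(708.0000) = 26.6083

26.6083


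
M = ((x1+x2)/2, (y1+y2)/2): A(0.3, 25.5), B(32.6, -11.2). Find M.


Mx = (0.3 + 32.6)/2 = 32.9/2 = 16.4500
My = (25.5 - 11.2)/2 = 14.3/2 = 7.1500

(16.4500, 7.1500)


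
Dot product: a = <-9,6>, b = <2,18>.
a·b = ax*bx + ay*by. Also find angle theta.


a·b = -9*2 + 6*18 = -18 + 108 = 90
|a| = sqrt(81+36) = 10.8167
|b| = sqrt(4+324) = 18.1108
cos(theta) = 90/(sqrt(117)*sqrt(328)) = 90/sqrt(38376) = 0.459423
theta = arccos(90/sqrt(38376)) = 62.6501 degrees

a·b = 90, theta = 62.6501 deg


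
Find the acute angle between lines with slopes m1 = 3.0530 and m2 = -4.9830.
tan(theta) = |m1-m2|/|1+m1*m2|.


m1-m2 = 8.036
1+m1*m2 = -14.213099
tan(theta) = |8.036/(-14.213099)| = 0.565394
theta = arctan(|8.036/(-14.213099)|) = 29.4836 degrees (acute angle)

29.4836 degrees


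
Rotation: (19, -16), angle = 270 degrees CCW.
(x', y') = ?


cos(270) = 0, sin(270) = -1
x' = 19*0 + 16*(-1) = -16
y' = 19*(-1) - 16*0 = -19

(-16, -19)


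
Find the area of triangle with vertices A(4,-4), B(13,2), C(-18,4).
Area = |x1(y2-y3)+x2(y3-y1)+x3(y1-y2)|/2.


4*(2-4) = -8
13*(4+ 4) = 104
-18*(-4-2) = 108
sum = 204
Area = |204|/2 = 102.0000

102.0000 sq units


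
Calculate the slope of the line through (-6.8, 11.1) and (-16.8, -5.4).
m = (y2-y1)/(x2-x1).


dy = -5.4 - 11.1 = -16.5
dx = -16.8 + 6.8 = -10.0
m = -16.5/(-10.0) = 1.6500

m = 1.6500


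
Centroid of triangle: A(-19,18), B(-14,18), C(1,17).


Gx = (-19- 14+1)/3 = -32/3 = -10.6667
Gy = (18+18+17)/3 = 53/3 = 17.6667

G = (-10.6667, 17.6667)


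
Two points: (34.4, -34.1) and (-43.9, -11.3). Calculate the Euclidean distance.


dx = -43.9 - 34.4 = -78.3
dy = -11.3 + 34.1 = 22.8
d = sqrt(6130.89 + 519.84) = sqrt(6650.73) = 81.5520

81.5520


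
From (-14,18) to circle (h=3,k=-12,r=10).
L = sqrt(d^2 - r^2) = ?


d = sqrt((-14-3)^2 + (18+ 12)^2) = sqrt(289+900) = 34.4819
L = sqrt(1189.0000 - 100) = sqrt(1089.0000) = 33.0000

33.0000


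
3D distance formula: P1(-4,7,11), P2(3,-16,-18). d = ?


dx=7, dy=-23, dz=-29
d = sqrt(49+529+841) = sqrt(1419) = 37.6696

37.6696


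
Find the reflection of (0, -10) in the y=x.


Reflection rule for y=x: (y, x)
(0, -10) -> (-10, 0)

(-10, 0)


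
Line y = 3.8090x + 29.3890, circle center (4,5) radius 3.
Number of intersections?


Substitute y = 3.8090x + 29.3890: (x-4)^2 + (3.8090x+29.3890-5)^2 = 9
Expand to Ax^2 + Bx + C = 0, where b-k = 24.389
A = 1+m^2 = 15.508481
B = 2(m(b-k) - h) = 2(3.8090*24.389 - 4) = 177.795402
C = h^2 + (b-k)^2 - r^2 = 16 + 594.823321 - 9 = 601.823321
disc = B^2-4AC = 31611.2050 - 37333.4622 = -5722.2572
disc < 0

0 intersection points


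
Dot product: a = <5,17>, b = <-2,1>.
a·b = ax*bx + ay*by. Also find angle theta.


a·b = 5*(-2) + 17*1 = -10 + 17 = 7
|a| = sqrt(25+289) = 17.7200
|b| = sqrt(4+1) = 2.2361
cos(theta) = 7/(sqrt(314)*sqrt(5)) = 7/sqrt(1570) = 0.176664
theta = arccos(7/sqrt(1570)) = 79.8245 degrees

a·b = 7, theta = 79.8245 deg
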